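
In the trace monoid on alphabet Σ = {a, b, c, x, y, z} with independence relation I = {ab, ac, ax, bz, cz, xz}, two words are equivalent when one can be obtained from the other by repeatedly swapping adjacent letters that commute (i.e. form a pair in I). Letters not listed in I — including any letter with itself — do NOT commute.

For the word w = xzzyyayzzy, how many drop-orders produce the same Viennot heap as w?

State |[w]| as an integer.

drop 0:x onto floor
drop 1:z onto floor
drop 2:z onto {1:z}
drop 3:y onto {0:x, 2:z}
drop 4:y onto {3:y}
drop 5:a onto {4:y}
drop 6:y onto {5:a}
drop 7:z onto {6:y}
drop 8:z onto {7:z}
drop 9:y onto {8:z}
ground layer = {0:x, 1:z}
drop-orders for the pieces not yet dropped (sum over which currently-grounded one goes next):
  1 to go: {9} 1
  2 to go: {8,9} 1
  3 to go: {7,8,9} 1
  4 to go: {6,7,8,9} 1
  5 to go: {5,6,7,8,9} 1
  6 to go: {4,5,6,7,8,9} 1
  7 to go: {3,4,5,6,7,8,9} 1
  8 to go: {0,3,4,5,6,7,8,9} 1  {2,3,4,5,6,7,8,9} 1
  if 0:x drops first: 1 orders
  if 1:z drops first: 2 orders
heap linearizations: 3

3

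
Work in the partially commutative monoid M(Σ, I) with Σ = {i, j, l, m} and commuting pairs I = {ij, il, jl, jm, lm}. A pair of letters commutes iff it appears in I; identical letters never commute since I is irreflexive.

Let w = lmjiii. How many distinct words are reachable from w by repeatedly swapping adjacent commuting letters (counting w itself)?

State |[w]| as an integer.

0(l) covers ∅
1(m) covers ∅
2(j) covers ∅
3(i) covers 1:m
4(i) covers 3:i
5(i) covers 4:i
floor of heap: 0:l, 1:m, 2:j
completions by unplaced set U, small U first (add the entries for U minus each lowest piece of U):
  |U|=1: {0}:1  {2}:1  {5}:1
  |U|=2: {0,2}:2  {0,5}:2  {2,5}:2  {4,5}:1
  |U|=3: {0,2,5}:6  {0,4,5}:3  {2,4,5}:3  {3,4,5}:1
  |U|=4: {0,2,4,5}:12  {0,3,4,5}:4  {1,3,4,5}:1  {2,3,4,5}:4
  start at 0(l): 5
  start at 1(m): 20
  start at 2(j): 5
sum over floor = 30

30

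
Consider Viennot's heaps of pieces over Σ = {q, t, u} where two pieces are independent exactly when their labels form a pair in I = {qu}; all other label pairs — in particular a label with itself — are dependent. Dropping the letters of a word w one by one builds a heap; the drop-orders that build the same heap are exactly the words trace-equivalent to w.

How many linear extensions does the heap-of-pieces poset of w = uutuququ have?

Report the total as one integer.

#0=u has no predecessor
#1=u depends on [0:u]
#2=t depends on [1:u]
#3=u depends on [2:t]
#4=q depends on [2:t]
#5=u depends on [3:u]
#6=q depends on [4:q]
#7=u depends on [5:u]
sources: [0:u]
N(rest) = Σ N(rest − s) over sources s of rest; N(one piece) = 1:
  size 1 → [6]=1  [7]=1
  size 2 → [4,6]=1  [5,7]=1  [6,7]=2
  size 3 → [3,5,7]=1  [4,6,7]=3  [5,6,7]=3
  size 4 → [3,5,6,7]=4  [4,5,6,7]=6
  size 5 → [3,4,5,6,7]=10
  size 6 → [2,3,4,5,6,7]=10
  first=0(u) contributes 10

10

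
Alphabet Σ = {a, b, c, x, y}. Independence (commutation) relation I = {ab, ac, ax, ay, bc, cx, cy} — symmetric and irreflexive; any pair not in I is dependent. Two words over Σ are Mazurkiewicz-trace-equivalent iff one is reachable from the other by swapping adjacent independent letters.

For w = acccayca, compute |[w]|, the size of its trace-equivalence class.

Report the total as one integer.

drop 0:a onto floor
drop 1:c onto floor
drop 2:c onto {1:c}
drop 3:c onto {2:c}
drop 4:a onto {0:a}
drop 5:y onto floor
drop 6:c onto {3:c}
drop 7:a onto {4:a}
ground layer = {0:a, 1:c, 5:y}
drop-orders for the pieces not yet dropped (sum over which currently-grounded one goes next):
  1 to go: {5} 1  {6} 1  {7} 1
  2 to go: {3,6} 1  {4,7} 1  {5,6} 2  {5,7} 2  {6,7} 2
  3 to go: {0,4,7} 1  {2,3,6} 1  {3,5,6} 3  {3,6,7} 3  {4,5,7} 3  {4,6,7} 3  {5,6,7} 6
  4 to go: {0,4,5,7} 4  {0,4,6,7} 4  {1,2,3,6} 1  {2,3,5,6} 4  {2,3,6,7} 4  {3,4,6,7} 6  {3,5,6,7} 12  {4,5,6,7} 12
  5 to go: {0,3,4,6,7} 10  {0,4,5,6,7} 20  {1,2,3,5,6} 5  {1,2,3,6,7} 5  {2,3,4,6,7} 10  {2,3,5,6,7} 20  {3,4,5,6,7} 30
  6 to go: {0,2,3,4,6,7} 20  {0,3,4,5,6,7} 60  {1,2,3,4,6,7} 15  {1,2,3,5,6,7} 30  {2,3,4,5,6,7} 60
  if 0:a drops first: 105 orders
  if 1:c drops first: 140 orders
  if 5:y drops first: 35 orders
heap linearizations: 280

280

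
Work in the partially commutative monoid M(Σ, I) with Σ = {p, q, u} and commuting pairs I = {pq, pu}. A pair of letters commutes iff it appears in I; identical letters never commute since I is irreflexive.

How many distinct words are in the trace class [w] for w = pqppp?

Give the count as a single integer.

5

drop 0:p onto floor
drop 1:q onto floor
drop 2:p onto {0:p}
drop 3:p onto {2:p}
drop 4:p onto {3:p}
ground layer = {0:p, 1:q}
drop-orders for the pieces not yet dropped (sum over which currently-grounded one goes next):
  1 to go: {1} 1  {4} 1
  2 to go: {1,4} 2  {3,4} 1
  3 to go: {1,3,4} 3  {2,3,4} 1
  if 0:p drops first: 4 orders
  if 1:q drops first: 1 orders
heap linearizations: 5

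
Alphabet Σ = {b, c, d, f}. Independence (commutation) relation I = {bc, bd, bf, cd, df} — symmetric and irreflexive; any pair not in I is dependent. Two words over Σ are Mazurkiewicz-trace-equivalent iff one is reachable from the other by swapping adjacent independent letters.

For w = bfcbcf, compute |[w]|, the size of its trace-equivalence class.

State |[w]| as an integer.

15

#0=b has no predecessor
#1=f has no predecessor
#2=c depends on [1:f]
#3=b depends on [0:b]
#4=c depends on [2:c]
#5=f depends on [4:c]
sources: [0:b, 1:f]
N(rest) = Σ N(rest − s) over sources s of rest; N(one piece) = 1:
  size 1 → [3]=1  [5]=1
  size 2 → [0,3]=1  [3,5]=2  [4,5]=1
  size 3 → [0,3,5]=3  [2,4,5]=1  [3,4,5]=3
  size 4 → [0,3,4,5]=6  [1,2,4,5]=1  [2,3,4,5]=4
  first=0(b) contributes 5
  first=1(f) contributes 10
|[w]| = 15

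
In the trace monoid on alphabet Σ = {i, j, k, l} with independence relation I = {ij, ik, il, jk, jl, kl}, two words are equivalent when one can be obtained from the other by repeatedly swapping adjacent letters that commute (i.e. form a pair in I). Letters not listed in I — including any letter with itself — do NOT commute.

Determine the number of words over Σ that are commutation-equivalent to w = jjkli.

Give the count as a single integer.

0(j) covers ∅
1(j) covers 0:j
2(k) covers ∅
3(l) covers ∅
4(i) covers ∅
floor of heap: 0:j, 2:k, 3:l, 4:i
completions by unplaced set U, small U first (add the entries for U minus each lowest piece of U):
  |U|=1: {1}:1  {2}:1  {3}:1  {4}:1
  |U|=2: {0,1}:1  {1,2}:2  {1,3}:2  {1,4}:2  {2,3}:2  {2,4}:2  {3,4}:2
  |U|=3: {0,1,2}:3  {0,1,3}:3  {0,1,4}:3  {1,2,3}:6  {1,2,4}:6  {1,3,4}:6  {2,3,4}:6
  start at 0(j): 24
  start at 2(k): 12
  start at 3(l): 12
  start at 4(i): 12
sum over floor = 60

60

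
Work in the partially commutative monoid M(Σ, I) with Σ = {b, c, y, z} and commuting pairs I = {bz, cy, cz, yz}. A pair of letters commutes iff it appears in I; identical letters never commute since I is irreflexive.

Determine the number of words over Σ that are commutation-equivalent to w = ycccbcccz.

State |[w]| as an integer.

36

drop 0:y onto floor
drop 1:c onto floor
drop 2:c onto {1:c}
drop 3:c onto {2:c}
drop 4:b onto {0:y, 3:c}
drop 5:c onto {4:b}
drop 6:c onto {5:c}
drop 7:c onto {6:c}
drop 8:z onto floor
ground layer = {0:y, 1:c, 8:z}
drop-orders for the pieces not yet dropped (sum over which currently-grounded one goes next):
  1 to go: {7} 1  {8} 1
  2 to go: {6,7} 1  {7,8} 2
  3 to go: {5,6,7} 1  {6,7,8} 3
  4 to go: {4,5,6,7} 1  {5,6,7,8} 4
  5 to go: {0,4,5,6,7} 1  {3,4,5,6,7} 1  {4,5,6,7,8} 5
  6 to go: {0,3,4,5,6,7} 2  {0,4,5,6,7,8} 6  {2,3,4,5,6,7} 1  {3,4,5,6,7,8} 6
  7 to go: {0,2,3,4,5,6,7} 3  {0,3,4,5,6,7,8} 14  {1,2,3,4,5,6,7} 1  {2,3,4,5,6,7,8} 7
  if 0:y drops first: 8 orders
  if 1:c drops first: 24 orders
  if 8:z drops first: 4 orders
heap linearizations: 36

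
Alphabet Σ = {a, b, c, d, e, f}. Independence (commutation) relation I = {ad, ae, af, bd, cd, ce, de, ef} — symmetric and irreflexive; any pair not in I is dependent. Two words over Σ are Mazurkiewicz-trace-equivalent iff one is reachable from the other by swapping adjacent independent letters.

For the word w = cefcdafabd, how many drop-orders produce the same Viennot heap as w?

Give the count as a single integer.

piece 0:c — minimal
piece 1:e — minimal
piece 2:f rests on {0:c}
piece 3:c rests on {2:f}
piece 4:d rests on {2:f}
piece 5:a rests on {3:c}
piece 6:f rests on {3:c, 4:d}
piece 7:a rests on {5:a}
piece 8:b rests on {1:e, 6:f, 7:a}
piece 9:d rests on {6:f}
minimal pieces: {0:c, 1:e}
ways to finish when only these pieces remain (= sum over removing one remaining piece with nothing left below it):
  1 left: {8}→1  {9}→1
  2 left: {1,8}→1  {7,8}→1  {8,9}→2
  3 left: {1,7,8}→2  {1,8,9}→3  {5,7,8}→1  {6,8,9}→2  {7,8,9}→3
  4 left: {1,5,7,8}→3  {1,6,8,9}→5  {1,7,8,9}→8  {4,6,8,9}→2  {5,7,8,9}→4  {6,7,8,9}→5
  5 left: {1,4,6,8,9}→7  {1,5,7,8,9}→15  {1,6,7,8,9}→18  {4,6,7,8,9}→7  {5,6,7,8,9}→9
  6 left: {1,4,6,7,8,9}→32  {1,5,6,7,8,9}→42  {3,5,6,7,8,9}→9  {4,5,6,7,8,9}→16
  7 left: {1,3,5,6,7,8,9}→51  {1,4,5,6,7,8,9}→90  {3,4,5,6,7,8,9}→25
  8 left: {1,3,4,5,6,7,8,9}→166  {2,3,4,5,6,7,8,9}→25
  placing 0:c first → 191 extensions
  placing 1:e first → 25 extensions
total linear extensions = 216

216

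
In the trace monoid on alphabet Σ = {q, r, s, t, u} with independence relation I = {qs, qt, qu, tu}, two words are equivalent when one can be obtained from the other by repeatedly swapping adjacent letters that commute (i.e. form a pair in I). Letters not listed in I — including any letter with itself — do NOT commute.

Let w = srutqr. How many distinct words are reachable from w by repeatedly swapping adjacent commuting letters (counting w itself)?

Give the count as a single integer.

0(s) covers ∅
1(r) covers 0:s
2(u) covers 1:r
3(t) covers 1:r
4(q) covers 1:r
5(r) covers 2:u, 3:t, 4:q
floor of heap: 0:s
completions by unplaced set U, small U first (add the entries for U minus each lowest piece of U):
  |U|=1: {5}:1
  |U|=2: {2,5}:1  {3,5}:1  {4,5}:1
  |U|=3: {2,3,5}:2  {2,4,5}:2  {3,4,5}:2
  |U|=4: {2,3,4,5}:6
  start at 0(s): 6

6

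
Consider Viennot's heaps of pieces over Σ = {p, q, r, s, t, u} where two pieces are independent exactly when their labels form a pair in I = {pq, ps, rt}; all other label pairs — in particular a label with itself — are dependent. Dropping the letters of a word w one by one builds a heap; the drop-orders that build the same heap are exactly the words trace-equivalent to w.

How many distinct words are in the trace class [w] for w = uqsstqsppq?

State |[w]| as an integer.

10

piece 0:u — minimal
piece 1:q rests on {0:u}
piece 2:s rests on {1:q}
piece 3:s rests on {2:s}
piece 4:t rests on {3:s}
piece 5:q rests on {4:t}
piece 6:s rests on {5:q}
piece 7:p rests on {4:t}
piece 8:p rests on {7:p}
piece 9:q rests on {6:s}
minimal pieces: {0:u}
ways to finish when only these pieces remain (= sum over removing one remaining piece with nothing left below it):
  1 left: {8}→1  {9}→1
  2 left: {6,9}→1  {7,8}→1  {8,9}→2
  3 left: {5,6,9}→1  {6,8,9}→3  {7,8,9}→3
  4 left: {5,6,8,9}→4  {6,7,8,9}→6
  5 left: {5,6,7,8,9}→10
  6 left: {4,5,6,7,8,9}→10
  7 left: {3,4,5,6,7,8,9}→10
  8 left: {2,3,4,5,6,7,8,9}→10
  placing 0:u first → 10 extensions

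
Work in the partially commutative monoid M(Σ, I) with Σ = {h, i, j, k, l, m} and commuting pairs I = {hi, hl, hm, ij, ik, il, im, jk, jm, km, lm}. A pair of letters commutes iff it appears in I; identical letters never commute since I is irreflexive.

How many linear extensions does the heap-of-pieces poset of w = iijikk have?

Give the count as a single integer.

piece 0:i — minimal
piece 1:i rests on {0:i}
piece 2:j — minimal
piece 3:i rests on {1:i}
piece 4:k — minimal
piece 5:k rests on {4:k}
minimal pieces: {0:i, 2:j, 4:k}
ways to finish when only these pieces remain (= sum over removing one remaining piece with nothing left below it):
  1 left: {2}→1  {3}→1  {5}→1
  2 left: {1,3}→1  {2,3}→2  {2,5}→2  {3,5}→2  {4,5}→1
  3 left: {0,1,3}→1  {1,2,3}→3  {1,3,5}→3  {2,3,5}→6  {2,4,5}→3  {3,4,5}→3
  4 left: {0,1,2,3}→4  {0,1,3,5}→4  {1,2,3,5}→12  {1,3,4,5}→6  {2,3,4,5}→12
  placing 0:i first → 30 extensions
  placing 2:j first → 10 extensions
  placing 4:k first → 20 extensions
total linear extensions = 60

60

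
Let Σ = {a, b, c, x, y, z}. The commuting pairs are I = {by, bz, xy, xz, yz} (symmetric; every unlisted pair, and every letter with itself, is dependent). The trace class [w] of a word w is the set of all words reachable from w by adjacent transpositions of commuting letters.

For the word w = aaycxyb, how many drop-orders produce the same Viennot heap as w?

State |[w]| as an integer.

0(a) covers ∅
1(a) covers 0:a
2(y) covers 1:a
3(c) covers 2:y
4(x) covers 3:c
5(y) covers 3:c
6(b) covers 4:x
floor of heap: 0:a
completions by unplaced set U, small U first (add the entries for U minus each lowest piece of U):
  |U|=1: {5}:1  {6}:1
  |U|=2: {4,6}:1  {5,6}:2
  |U|=3: {4,5,6}:3
  |U|=4: {3,4,5,6}:3
  |U|=5: {2,3,4,5,6}:3
  start at 0(a): 3

3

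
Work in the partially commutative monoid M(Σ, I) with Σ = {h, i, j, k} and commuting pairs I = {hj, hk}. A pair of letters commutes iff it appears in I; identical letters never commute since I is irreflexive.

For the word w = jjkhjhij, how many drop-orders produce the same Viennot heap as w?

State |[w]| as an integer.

#0=j has no predecessor
#1=j depends on [0:j]
#2=k depends on [1:j]
#3=h has no predecessor
#4=j depends on [2:k]
#5=h depends on [3:h]
#6=i depends on [4:j, 5:h]
#7=j depends on [6:i]
sources: [0:j, 3:h]
N(rest) = Σ N(rest − s) over sources s of rest; N(one piece) = 1:
  size 1 → [7]=1
  size 2 → [6,7]=1
  size 3 → [4,6,7]=1  [5,6,7]=1
  size 4 → [2,4,6,7]=1  [3,5,6,7]=1  [4,5,6,7]=2
  size 5 → [1,2,4,6,7]=1  [2,4,5,6,7]=3  [3,4,5,6,7]=3
  size 6 → [0,1,2,4,6,7]=1  [1,2,4,5,6,7]=4  [2,3,4,5,6,7]=6
  first=0(j) contributes 10
  first=3(h) contributes 5
|[w]| = 15

15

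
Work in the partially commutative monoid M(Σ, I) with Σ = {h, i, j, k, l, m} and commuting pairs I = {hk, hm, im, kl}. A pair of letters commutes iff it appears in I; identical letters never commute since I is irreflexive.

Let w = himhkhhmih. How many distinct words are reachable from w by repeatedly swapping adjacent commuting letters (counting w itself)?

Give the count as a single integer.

76

drop 0:h onto floor
drop 1:i onto {0:h}
drop 2:m onto floor
drop 3:h onto {1:i}
drop 4:k onto {1:i, 2:m}
drop 5:h onto {3:h}
drop 6:h onto {5:h}
drop 7:m onto {4:k}
drop 8:i onto {4:k, 6:h}
drop 9:h onto {8:i}
ground layer = {0:h, 2:m}
drop-orders for the pieces not yet dropped (sum over which currently-grounded one goes next):
  1 to go: {7} 1  {9} 1
  2 to go: {7,9} 2  {8,9} 1
  3 to go: {6,8,9} 1  {7,8,9} 3
  4 to go: {4,7,8,9} 3  {5,6,8,9} 1  {6,7,8,9} 4
  5 to go: {2,4,7,8,9} 3  {3,5,6,8,9} 1  {4,6,7,8,9} 7  {5,6,7,8,9} 5
  6 to go: {2,4,6,7,8,9} 10  {3,5,6,7,8,9} 6  {4,5,6,7,8,9} 12
  7 to go: {2,4,5,6,7,8,9} 22  {3,4,5,6,7,8,9} 18
  8 to go: {1,3,4,5,6,7,8,9} 18  {2,3,4,5,6,7,8,9} 40
  if 0:h drops first: 58 orders
  if 2:m drops first: 18 orders
heap linearizations: 76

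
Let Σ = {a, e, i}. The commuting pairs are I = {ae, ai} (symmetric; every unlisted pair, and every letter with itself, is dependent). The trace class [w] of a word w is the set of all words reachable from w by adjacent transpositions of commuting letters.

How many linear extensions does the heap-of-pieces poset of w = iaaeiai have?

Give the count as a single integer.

35

drop 0:i onto floor
drop 1:a onto floor
drop 2:a onto {1:a}
drop 3:e onto {0:i}
drop 4:i onto {3:e}
drop 5:a onto {2:a}
drop 6:i onto {4:i}
ground layer = {0:i, 1:a}
drop-orders for the pieces not yet dropped (sum over which currently-grounded one goes next):
  1 to go: {5} 1  {6} 1
  2 to go: {2,5} 1  {4,6} 1  {5,6} 2
  3 to go: {1,2,5} 1  {2,5,6} 3  {3,4,6} 1  {4,5,6} 3
  4 to go: {0,3,4,6} 1  {1,2,5,6} 4  {2,4,5,6} 6  {3,4,5,6} 4
  5 to go: {0,3,4,5,6} 5  {1,2,4,5,6} 10  {2,3,4,5,6} 10
  if 0:i drops first: 20 orders
  if 1:a drops first: 15 orders
heap linearizations: 35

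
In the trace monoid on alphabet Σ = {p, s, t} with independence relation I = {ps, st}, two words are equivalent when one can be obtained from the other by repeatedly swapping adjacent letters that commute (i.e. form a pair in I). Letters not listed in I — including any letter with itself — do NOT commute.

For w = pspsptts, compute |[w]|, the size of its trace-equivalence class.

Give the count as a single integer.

56

#0=p has no predecessor
#1=s has no predecessor
#2=p depends on [0:p]
#3=s depends on [1:s]
#4=p depends on [2:p]
#5=t depends on [4:p]
#6=t depends on [5:t]
#7=s depends on [3:s]
sources: [0:p, 1:s]
N(rest) = Σ N(rest − s) over sources s of rest; N(one piece) = 1:
  size 1 → [6]=1  [7]=1
  size 2 → [3,7]=1  [5,6]=1  [6,7]=2
  size 3 → [1,3,7]=1  [3,6,7]=3  [4,5,6]=1  [5,6,7]=3
  size 4 → [1,3,6,7]=4  [2,4,5,6]=1  [3,5,6,7]=6  [4,5,6,7]=4
  size 5 → [0,2,4,5,6]=1  [1,3,5,6,7]=10  [2,4,5,6,7]=5  [3,4,5,6,7]=10
  size 6 → [0,2,4,5,6,7]=6  [1,3,4,5,6,7]=20  [2,3,4,5,6,7]=15
  first=0(p) contributes 35
  first=1(s) contributes 21
|[w]| = 56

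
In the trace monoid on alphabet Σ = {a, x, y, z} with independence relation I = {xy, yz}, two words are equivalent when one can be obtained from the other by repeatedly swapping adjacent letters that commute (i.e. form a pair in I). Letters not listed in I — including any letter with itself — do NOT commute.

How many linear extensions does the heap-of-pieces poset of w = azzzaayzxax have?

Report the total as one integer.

3

0(a) covers ∅
1(z) covers 0:a
2(z) covers 1:z
3(z) covers 2:z
4(a) covers 3:z
5(a) covers 4:a
6(y) covers 5:a
7(z) covers 5:a
8(x) covers 7:z
9(a) covers 6:y, 8:x
10(x) covers 9:a
floor of heap: 0:a
completions by unplaced set U, small U first (add the entries for U minus each lowest piece of U):
  |U|=1: {10}:1
  |U|=2: {9,10}:1
  |U|=3: {6,9,10}:1  {8,9,10}:1
  |U|=4: {6,8,9,10}:2  {7,8,9,10}:1
  |U|=5: {6,7,8,9,10}:3
  |U|=6: {5,6,7,8,9,10}:3
  |U|=7: {4,5,6,7,8,9,10}:3
  |U|=8: {3,4,5,6,7,8,9,10}:3
  |U|=9: {2,3,4,5,6,7,8,9,10}:3
  start at 0(a): 3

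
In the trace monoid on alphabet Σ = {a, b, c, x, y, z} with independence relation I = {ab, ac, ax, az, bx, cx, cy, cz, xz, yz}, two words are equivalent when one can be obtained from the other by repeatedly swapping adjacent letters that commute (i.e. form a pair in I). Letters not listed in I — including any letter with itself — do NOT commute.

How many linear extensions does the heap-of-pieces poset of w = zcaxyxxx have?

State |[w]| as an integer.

#0=z has no predecessor
#1=c has no predecessor
#2=a has no predecessor
#3=x has no predecessor
#4=y depends on [2:a, 3:x]
#5=x depends on [4:y]
#6=x depends on [5:x]
#7=x depends on [6:x]
sources: [0:z, 1:c, 2:a, 3:x]
N(rest) = Σ N(rest − s) over sources s of rest; N(one piece) = 1:
  size 1 → [0]=1  [1]=1  [7]=1
  size 2 → [0,1]=2  [0,7]=2  [1,7]=2  [6,7]=1
  size 3 → [0,1,7]=6  [0,6,7]=3  [1,6,7]=3  [5,6,7]=1
  size 4 → [0,1,6,7]=12  [0,5,6,7]=4  [1,5,6,7]=4  [4,5,6,7]=1
  size 5 → [0,1,5,6,7]=20  [0,4,5,6,7]=5  [1,4,5,6,7]=5  [2,4,5,6,7]=1  [3,4,5,6,7]=1
  size 6 → [0,1,4,5,6,7]=30  [0,2,4,5,6,7]=6  [0,3,4,5,6,7]=6  [1,2,4,5,6,7]=6  [1,3,4,5,6,7]=6  [2,3,4,5,6,7]=2
  first=0(z) contributes 14
  first=1(c) contributes 14
  first=2(a) contributes 42
  first=3(x) contributes 42
|[w]| = 112

112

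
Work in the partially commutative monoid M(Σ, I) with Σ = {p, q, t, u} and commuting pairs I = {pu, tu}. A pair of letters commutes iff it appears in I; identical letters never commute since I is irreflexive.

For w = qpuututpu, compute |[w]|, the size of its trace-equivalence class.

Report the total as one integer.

piece 0:q — minimal
piece 1:p rests on {0:q}
piece 2:u rests on {0:q}
piece 3:u rests on {2:u}
piece 4:t rests on {1:p}
piece 5:u rests on {3:u}
piece 6:t rests on {4:t}
piece 7:p rests on {6:t}
piece 8:u rests on {5:u}
minimal pieces: {0:q}
ways to finish when only these pieces remain (= sum over removing one remaining piece with nothing left below it):
  1 left: {7}→1  {8}→1
  2 left: {5,8}→1  {6,7}→1  {7,8}→2
  3 left: {3,5,8}→1  {4,6,7}→1  {5,7,8}→3  {6,7,8}→3
  4 left: {1,4,6,7}→1  {2,3,5,8}→1  {3,5,7,8}→4  {4,6,7,8}→4  {5,6,7,8}→6
  5 left: {1,4,6,7,8}→5  {2,3,5,7,8}→5  {3,5,6,7,8}→10  {4,5,6,7,8}→10
  6 left: {1,4,5,6,7,8}→15  {2,3,5,6,7,8}→15  {3,4,5,6,7,8}→20
  7 left: {1,3,4,5,6,7,8}→35  {2,3,4,5,6,7,8}→35
  placing 0:q first → 70 extensions

70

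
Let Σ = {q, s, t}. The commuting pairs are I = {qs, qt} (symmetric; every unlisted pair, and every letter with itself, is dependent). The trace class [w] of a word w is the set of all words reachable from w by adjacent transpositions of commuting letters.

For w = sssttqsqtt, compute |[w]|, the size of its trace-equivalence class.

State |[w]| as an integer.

piece 0:s — minimal
piece 1:s rests on {0:s}
piece 2:s rests on {1:s}
piece 3:t rests on {2:s}
piece 4:t rests on {3:t}
piece 5:q — minimal
piece 6:s rests on {4:t}
piece 7:q rests on {5:q}
piece 8:t rests on {6:s}
piece 9:t rests on {8:t}
minimal pieces: {0:s, 5:q}
ways to finish when only these pieces remain (= sum over removing one remaining piece with nothing left below it):
  1 left: {7}→1  {9}→1
  2 left: {5,7}→1  {7,9}→2  {8,9}→1
  3 left: {5,7,9}→3  {6,8,9}→1  {7,8,9}→3
  4 left: {4,6,8,9}→1  {5,7,8,9}→6  {6,7,8,9}→4
  5 left: {3,4,6,8,9}→1  {4,6,7,8,9}→5  {5,6,7,8,9}→10
  6 left: {2,3,4,6,8,9}→1  {3,4,6,7,8,9}→6  {4,5,6,7,8,9}→15
  7 left: {1,2,3,4,6,8,9}→1  {2,3,4,6,7,8,9}→7  {3,4,5,6,7,8,9}→21
  8 left: {0,1,2,3,4,6,8,9}→1  {1,2,3,4,6,7,8,9}→8  {2,3,4,5,6,7,8,9}→28
  placing 0:s first → 36 extensions
  placing 5:q first → 9 extensions
total linear extensions = 45

45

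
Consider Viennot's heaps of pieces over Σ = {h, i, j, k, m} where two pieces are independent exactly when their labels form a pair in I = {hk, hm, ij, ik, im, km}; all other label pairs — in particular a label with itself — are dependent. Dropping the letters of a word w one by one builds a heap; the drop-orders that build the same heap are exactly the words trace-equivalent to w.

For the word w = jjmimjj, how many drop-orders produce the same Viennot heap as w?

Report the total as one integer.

piece 0:j — minimal
piece 1:j rests on {0:j}
piece 2:m rests on {1:j}
piece 3:i — minimal
piece 4:m rests on {2:m}
piece 5:j rests on {4:m}
piece 6:j rests on {5:j}
minimal pieces: {0:j, 3:i}
ways to finish when only these pieces remain (= sum over removing one remaining piece with nothing left below it):
  1 left: {3}→1  {6}→1
  2 left: {3,6}→2  {5,6}→1
  3 left: {3,5,6}→3  {4,5,6}→1
  4 left: {2,4,5,6}→1  {3,4,5,6}→4
  5 left: {1,2,4,5,6}→1  {2,3,4,5,6}→5
  placing 0:j first → 6 extensions
  placing 3:i first → 1 extensions
total linear extensions = 7

7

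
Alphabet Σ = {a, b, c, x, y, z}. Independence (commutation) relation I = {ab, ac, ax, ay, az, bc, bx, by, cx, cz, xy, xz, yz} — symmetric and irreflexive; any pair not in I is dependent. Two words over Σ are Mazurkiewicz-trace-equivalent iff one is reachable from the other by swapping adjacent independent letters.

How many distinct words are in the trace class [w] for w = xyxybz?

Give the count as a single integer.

90

0(x) covers ∅
1(y) covers ∅
2(x) covers 0:x
3(y) covers 1:y
4(b) covers ∅
5(z) covers 4:b
floor of heap: 0:x, 1:y, 4:b
completions by unplaced set U, small U first (add the entries for U minus each lowest piece of U):
  |U|=1: {2}:1  {3}:1  {5}:1
  |U|=2: {0,2}:1  {1,3}:1  {2,3}:2  {2,5}:2  {3,5}:2  {4,5}:1
  |U|=3: {0,2,3}:3  {0,2,5}:3  {1,2,3}:3  {1,3,5}:3  {2,3,5}:6  {2,4,5}:3  {3,4,5}:3
  |U|=4: {0,1,2,3}:6  {0,2,3,5}:12  {0,2,4,5}:6  {1,2,3,5}:12  {1,3,4,5}:6  {2,3,4,5}:12
  start at 0(x): 30
  start at 1(y): 30
  start at 4(b): 30
sum over floor = 90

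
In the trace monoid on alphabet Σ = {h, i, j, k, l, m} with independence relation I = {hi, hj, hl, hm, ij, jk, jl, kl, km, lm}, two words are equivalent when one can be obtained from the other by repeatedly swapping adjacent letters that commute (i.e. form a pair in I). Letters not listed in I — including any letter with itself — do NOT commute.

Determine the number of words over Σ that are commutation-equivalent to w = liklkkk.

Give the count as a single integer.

5

drop 0:l onto floor
drop 1:i onto {0:l}
drop 2:k onto {1:i}
drop 3:l onto {1:i}
drop 4:k onto {2:k}
drop 5:k onto {4:k}
drop 6:k onto {5:k}
ground layer = {0:l}
drop-orders for the pieces not yet dropped (sum over which currently-grounded one goes next):
  1 to go: {3} 1  {6} 1
  2 to go: {3,6} 2  {5,6} 1
  3 to go: {3,5,6} 3  {4,5,6} 1
  4 to go: {2,4,5,6} 1  {3,4,5,6} 4
  5 to go: {2,3,4,5,6} 5
  if 0:l drops first: 5 orders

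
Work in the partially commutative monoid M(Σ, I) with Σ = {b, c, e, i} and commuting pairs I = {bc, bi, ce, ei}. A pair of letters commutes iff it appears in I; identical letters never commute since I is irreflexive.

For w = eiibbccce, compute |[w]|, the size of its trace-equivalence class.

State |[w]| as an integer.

126

piece 0:e — minimal
piece 1:i — minimal
piece 2:i rests on {1:i}
piece 3:b rests on {0:e}
piece 4:b rests on {3:b}
piece 5:c rests on {2:i}
piece 6:c rests on {5:c}
piece 7:c rests on {6:c}
piece 8:e rests on {4:b}
minimal pieces: {0:e, 1:i}
ways to finish when only these pieces remain (= sum over removing one remaining piece with nothing left below it):
  1 left: {7}→1  {8}→1
  2 left: {4,8}→1  {6,7}→1  {7,8}→2
  3 left: {3,4,8}→1  {4,7,8}→3  {5,6,7}→1  {6,7,8}→3
  4 left: {0,3,4,8}→1  {2,5,6,7}→1  {3,4,7,8}→4  {4,6,7,8}→6  {5,6,7,8}→4
  5 left: {0,3,4,7,8}→5  {1,2,5,6,7}→1  {2,5,6,7,8}→5  {3,4,6,7,8}→10  {4,5,6,7,8}→10
  6 left: {0,3,4,6,7,8}→15  {1,2,5,6,7,8}→6  {2,4,5,6,7,8}→15  {3,4,5,6,7,8}→20
  7 left: {0,3,4,5,6,7,8}→35  {1,2,4,5,6,7,8}→21  {2,3,4,5,6,7,8}→35
  placing 0:e first → 56 extensions
  placing 1:i first → 70 extensions
total linear extensions = 126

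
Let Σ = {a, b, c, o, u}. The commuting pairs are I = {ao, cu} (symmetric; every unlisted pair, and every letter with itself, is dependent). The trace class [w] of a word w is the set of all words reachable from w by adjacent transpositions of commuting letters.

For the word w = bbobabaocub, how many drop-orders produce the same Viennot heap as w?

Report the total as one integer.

piece 0:b — minimal
piece 1:b rests on {0:b}
piece 2:o rests on {1:b}
piece 3:b rests on {2:o}
piece 4:a rests on {3:b}
piece 5:b rests on {4:a}
piece 6:a rests on {5:b}
piece 7:o rests on {5:b}
piece 8:c rests on {6:a, 7:o}
piece 9:u rests on {6:a, 7:o}
piece 10:b rests on {8:c, 9:u}
minimal pieces: {0:b}
ways to finish when only these pieces remain (= sum over removing one remaining piece with nothing left below it):
  1 left: {10}→1
  2 left: {8,10}→1  {9,10}→1
  3 left: {8,9,10}→2
  4 left: {6,8,9,10}→2  {7,8,9,10}→2
  5 left: {6,7,8,9,10}→4
  6 left: {5,6,7,8,9,10}→4
  7 left: {4,5,6,7,8,9,10}→4
  8 left: {3,4,5,6,7,8,9,10}→4
  9 left: {2,3,4,5,6,7,8,9,10}→4
  placing 0:b first → 4 extensions

4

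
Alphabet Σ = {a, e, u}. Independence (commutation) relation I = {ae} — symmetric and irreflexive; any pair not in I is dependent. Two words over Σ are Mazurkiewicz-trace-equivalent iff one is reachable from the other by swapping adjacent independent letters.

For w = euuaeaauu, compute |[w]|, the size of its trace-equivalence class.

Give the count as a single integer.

4

0(e) covers ∅
1(u) covers 0:e
2(u) covers 1:u
3(a) covers 2:u
4(e) covers 2:u
5(a) covers 3:a
6(a) covers 5:a
7(u) covers 4:e, 6:a
8(u) covers 7:u
floor of heap: 0:e
completions by unplaced set U, small U first (add the entries for U minus each lowest piece of U):
  |U|=1: {8}:1
  |U|=2: {7,8}:1
  |U|=3: {4,7,8}:1  {6,7,8}:1
  |U|=4: {4,6,7,8}:2  {5,6,7,8}:1
  |U|=5: {3,5,6,7,8}:1  {4,5,6,7,8}:3
  |U|=6: {3,4,5,6,7,8}:4
  |U|=7: {2,3,4,5,6,7,8}:4
  start at 0(e): 4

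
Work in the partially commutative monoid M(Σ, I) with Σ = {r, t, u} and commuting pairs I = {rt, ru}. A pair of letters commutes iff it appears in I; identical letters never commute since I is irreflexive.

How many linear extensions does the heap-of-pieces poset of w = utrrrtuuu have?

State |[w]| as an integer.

#0=u has no predecessor
#1=t depends on [0:u]
#2=r has no predecessor
#3=r depends on [2:r]
#4=r depends on [3:r]
#5=t depends on [1:t]
#6=u depends on [5:t]
#7=u depends on [6:u]
#8=u depends on [7:u]
sources: [0:u, 2:r]
N(rest) = Σ N(rest − s) over sources s of rest; N(one piece) = 1:
  size 1 → [4]=1  [8]=1
  size 2 → [3,4]=1  [4,8]=2  [7,8]=1
  size 3 → [2,3,4]=1  [3,4,8]=3  [4,7,8]=3  [6,7,8]=1
  size 4 → [2,3,4,8]=4  [3,4,7,8]=6  [4,6,7,8]=4  [5,6,7,8]=1
  size 5 → [1,5,6,7,8]=1  [2,3,4,7,8]=10  [3,4,6,7,8]=10  [4,5,6,7,8]=5
  size 6 → [0,1,5,6,7,8]=1  [1,4,5,6,7,8]=6  [2,3,4,6,7,8]=20  [3,4,5,6,7,8]=15
  size 7 → [0,1,4,5,6,7,8]=7  [1,3,4,5,6,7,8]=21  [2,3,4,5,6,7,8]=35
  first=0(u) contributes 56
  first=2(r) contributes 28
|[w]| = 84

84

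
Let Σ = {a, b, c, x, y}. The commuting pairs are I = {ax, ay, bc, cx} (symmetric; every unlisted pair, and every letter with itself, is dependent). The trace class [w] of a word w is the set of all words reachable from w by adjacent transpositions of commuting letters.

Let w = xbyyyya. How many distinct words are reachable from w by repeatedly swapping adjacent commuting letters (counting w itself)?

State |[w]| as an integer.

5

piece 0:x — minimal
piece 1:b rests on {0:x}
piece 2:y rests on {1:b}
piece 3:y rests on {2:y}
piece 4:y rests on {3:y}
piece 5:y rests on {4:y}
piece 6:a rests on {1:b}
minimal pieces: {0:x}
ways to finish when only these pieces remain (= sum over removing one remaining piece with nothing left below it):
  1 left: {5}→1  {6}→1
  2 left: {4,5}→1  {5,6}→2
  3 left: {3,4,5}→1  {4,5,6}→3
  4 left: {2,3,4,5}→1  {3,4,5,6}→4
  5 left: {2,3,4,5,6}→5
  placing 0:x first → 5 extensions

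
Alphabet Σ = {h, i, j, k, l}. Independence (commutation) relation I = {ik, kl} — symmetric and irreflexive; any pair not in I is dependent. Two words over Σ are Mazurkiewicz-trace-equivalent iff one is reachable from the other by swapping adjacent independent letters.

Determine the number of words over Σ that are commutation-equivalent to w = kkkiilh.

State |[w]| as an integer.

20

drop 0:k onto floor
drop 1:k onto {0:k}
drop 2:k onto {1:k}
drop 3:i onto floor
drop 4:i onto {3:i}
drop 5:l onto {4:i}
drop 6:h onto {2:k, 5:l}
ground layer = {0:k, 3:i}
drop-orders for the pieces not yet dropped (sum over which currently-grounded one goes next):
  1 to go: {6} 1
  2 to go: {2,6} 1  {5,6} 1
  3 to go: {1,2,6} 1  {2,5,6} 2  {4,5,6} 1
  4 to go: {0,1,2,6} 1  {1,2,5,6} 3  {2,4,5,6} 3  {3,4,5,6} 1
  5 to go: {0,1,2,5,6} 4  {1,2,4,5,6} 6  {2,3,4,5,6} 4
  if 0:k drops first: 10 orders
  if 3:i drops first: 10 orders
heap linearizations: 20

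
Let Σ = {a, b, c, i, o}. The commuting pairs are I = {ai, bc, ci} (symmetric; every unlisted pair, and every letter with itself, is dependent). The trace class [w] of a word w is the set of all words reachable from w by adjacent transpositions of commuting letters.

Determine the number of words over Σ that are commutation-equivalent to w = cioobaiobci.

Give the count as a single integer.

12

piece 0:c — minimal
piece 1:i — minimal
piece 2:o rests on {0:c, 1:i}
piece 3:o rests on {2:o}
piece 4:b rests on {3:o}
piece 5:a rests on {4:b}
piece 6:i rests on {4:b}
piece 7:o rests on {5:a, 6:i}
piece 8:b rests on {7:o}
piece 9:c rests on {7:o}
piece 10:i rests on {8:b}
minimal pieces: {0:c, 1:i}
ways to finish when only these pieces remain (= sum over removing one remaining piece with nothing left below it):
  1 left: {9}→1  {10}→1
  2 left: {8,10}→1  {9,10}→2
  3 left: {8,9,10}→3
  4 left: {7,8,9,10}→3
  5 left: {5,7,8,9,10}→3  {6,7,8,9,10}→3
  6 left: {5,6,7,8,9,10}→6
  7 left: {4,5,6,7,8,9,10}→6
  8 left: {3,4,5,6,7,8,9,10}→6
  9 left: {2,3,4,5,6,7,8,9,10}→6
  placing 0:c first → 6 extensions
  placing 1:i first → 6 extensions
total linear extensions = 12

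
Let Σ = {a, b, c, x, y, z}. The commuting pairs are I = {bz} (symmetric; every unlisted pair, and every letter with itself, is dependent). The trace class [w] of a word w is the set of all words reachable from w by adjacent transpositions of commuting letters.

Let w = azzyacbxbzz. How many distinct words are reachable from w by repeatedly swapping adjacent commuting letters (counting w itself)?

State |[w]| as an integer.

0(a) covers ∅
1(z) covers 0:a
2(z) covers 1:z
3(y) covers 2:z
4(a) covers 3:y
5(c) covers 4:a
6(b) covers 5:c
7(x) covers 6:b
8(b) covers 7:x
9(z) covers 7:x
10(z) covers 9:z
floor of heap: 0:a
completions by unplaced set U, small U first (add the entries for U minus each lowest piece of U):
  |U|=1: {8}:1  {10}:1
  |U|=2: {8,10}:2  {9,10}:1
  |U|=3: {8,9,10}:3
  |U|=4: {7,8,9,10}:3
  |U|=5: {6,7,8,9,10}:3
  |U|=6: {5,6,7,8,9,10}:3
  |U|=7: {4,5,6,7,8,9,10}:3
  |U|=8: {3,4,5,6,7,8,9,10}:3
  |U|=9: {2,3,4,5,6,7,8,9,10}:3
  start at 0(a): 3

3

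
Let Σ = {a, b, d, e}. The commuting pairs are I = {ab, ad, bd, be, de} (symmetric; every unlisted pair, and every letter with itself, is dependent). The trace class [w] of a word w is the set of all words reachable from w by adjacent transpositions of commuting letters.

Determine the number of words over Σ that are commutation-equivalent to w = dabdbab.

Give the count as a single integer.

drop 0:d onto floor
drop 1:a onto floor
drop 2:b onto floor
drop 3:d onto {0:d}
drop 4:b onto {2:b}
drop 5:a onto {1:a}
drop 6:b onto {4:b}
ground layer = {0:d, 1:a, 2:b}
drop-orders for the pieces not yet dropped (sum over which currently-grounded one goes next):
  1 to go: {3} 1  {5} 1  {6} 1
  2 to go: {0,3} 1  {1,5} 1  {3,5} 2  {3,6} 2  {4,6} 1  {5,6} 2
  3 to go: {0,3,5} 3  {0,3,6} 3  {1,3,5} 3  {1,5,6} 3  {2,4,6} 1  {3,4,6} 3  {3,5,6} 6  {4,5,6} 3
  4 to go: {0,1,3,5} 6  {0,3,4,6} 6  {0,3,5,6} 12  {1,3,5,6} 12  {1,4,5,6} 6  {2,3,4,6} 4  {2,4,5,6} 4  {3,4,5,6} 12
  5 to go: {0,1,3,5,6} 30  {0,2,3,4,6} 10  {0,3,4,5,6} 30  {1,2,4,5,6} 10  {1,3,4,5,6} 30  {2,3,4,5,6} 20
  if 0:d drops first: 60 orders
  if 1:a drops first: 60 orders
  if 2:b drops first: 90 orders
heap linearizations: 210

210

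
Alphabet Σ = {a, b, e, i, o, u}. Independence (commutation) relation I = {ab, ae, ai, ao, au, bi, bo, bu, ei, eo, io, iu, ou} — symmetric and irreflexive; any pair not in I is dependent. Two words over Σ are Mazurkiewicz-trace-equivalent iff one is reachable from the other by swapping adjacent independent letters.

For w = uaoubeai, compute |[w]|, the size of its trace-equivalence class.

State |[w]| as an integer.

2520

#0=u has no predecessor
#1=a has no predecessor
#2=o has no predecessor
#3=u depends on [0:u]
#4=b has no predecessor
#5=e depends on [3:u, 4:b]
#6=a depends on [1:a]
#7=i has no predecessor
sources: [0:u, 1:a, 2:o, 4:b, 7:i]
N(rest) = Σ N(rest − s) over sources s of rest; N(one piece) = 1:
  size 1 → [2]=1  [5]=1  [6]=1  [7]=1
  size 2 → [1,6]=1  [2,5]=2  [2,6]=2  [2,7]=2  [3,5]=1  [4,5]=1  [5,6]=2  [5,7]=2  [6,7]=2
  size 3 → [0,3,5]=1  [1,2,6]=3  [1,5,6]=3  [1,6,7]=3  [2,3,5]=3  [2,4,5]=3  [2,5,6]=6  [2,5,7]=6  [2,6,7]=6  [3,4,5]=2  [3,5,6]=3  [3,5,7]=3  [4,5,6]=3  [4,5,7]=3  [5,6,7]=6
  size 4 → [0,2,3,5]=4  [0,3,4,5]=3  [0,3,5,6]=4  [0,3,5,7]=4  [1,2,5,6]=12  [1,2,6,7]=12  [1,3,5,6]=6  [1,4,5,6]=6  [1,5,6,7]=12  [2,3,4,5]=8  [2,3,5,6]=12  [2,3,5,7]=12  [2,4,5,6]=12  [2,4,5,7]=12  [2,5,6,7]=24  [3,4,5,6]=8  [3,4,5,7]=8  [3,5,6,7]=12  [4,5,6,7]=12
  size 5 → [0,1,3,5,6]=10  [0,2,3,4,5]=15  [0,2,3,5,6]=20  [0,2,3,5,7]=20  [0,3,4,5,6]=15  [0,3,4,5,7]=15  [0,3,5,6,7]=20  [1,2,3,5,6]=30  [1,2,4,5,6]=30  [1,2,5,6,7]=60  [1,3,4,5,6]=20  [1,3,5,6,7]=30  [1,4,5,6,7]=30  [2,3,4,5,6]=40  [2,3,4,5,7]=40  [2,3,5,6,7]=60  [2,4,5,6,7]=60  [3,4,5,6,7]=40
  size 6 → [0,1,2,3,5,6]=60  [0,1,3,4,5,6]=45  [0,1,3,5,6,7]=60  [0,2,3,4,5,6]=90  [0,2,3,4,5,7]=90  [0,2,3,5,6,7]=120  [0,3,4,5,6,7]=90  [1,2,3,4,5,6]=120  [1,2,3,5,6,7]=180  [1,2,4,5,6,7]=180  [1,3,4,5,6,7]=120  [2,3,4,5,6,7]=240
  first=0(u) contributes 840
  first=1(a) contributes 630
  first=2(o) contributes 315
  first=4(b) contributes 420
  first=7(i) contributes 315
|[w]| = 2520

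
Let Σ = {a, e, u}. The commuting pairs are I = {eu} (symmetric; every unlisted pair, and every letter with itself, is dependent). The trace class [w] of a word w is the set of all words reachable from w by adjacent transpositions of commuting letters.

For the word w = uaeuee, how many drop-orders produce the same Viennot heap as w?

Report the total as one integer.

#0=u has no predecessor
#1=a depends on [0:u]
#2=e depends on [1:a]
#3=u depends on [1:a]
#4=e depends on [2:e]
#5=e depends on [4:e]
sources: [0:u]
N(rest) = Σ N(rest − s) over sources s of rest; N(one piece) = 1:
  size 1 → [3]=1  [5]=1
  size 2 → [3,5]=2  [4,5]=1
  size 3 → [2,4,5]=1  [3,4,5]=3
  size 4 → [2,3,4,5]=4
  first=0(u) contributes 4

4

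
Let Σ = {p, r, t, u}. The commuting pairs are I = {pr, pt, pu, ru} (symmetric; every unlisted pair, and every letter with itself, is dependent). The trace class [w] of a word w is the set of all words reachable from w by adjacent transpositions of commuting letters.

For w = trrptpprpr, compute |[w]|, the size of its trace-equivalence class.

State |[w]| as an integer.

#0=t has no predecessor
#1=r depends on [0:t]
#2=r depends on [1:r]
#3=p has no predecessor
#4=t depends on [2:r]
#5=p depends on [3:p]
#6=p depends on [5:p]
#7=r depends on [4:t]
#8=p depends on [6:p]
#9=r depends on [7:r]
sources: [0:t, 3:p]
N(rest) = Σ N(rest − s) over sources s of rest; N(one piece) = 1:
  size 1 → [8]=1  [9]=1
  size 2 → [6,8]=1  [7,9]=1  [8,9]=2
  size 3 → [4,7,9]=1  [5,6,8]=1  [6,8,9]=3  [7,8,9]=3
  size 4 → [2,4,7,9]=1  [3,5,6,8]=1  [4,7,8,9]=4  [5,6,8,9]=4  [6,7,8,9]=6
  size 5 → [1,2,4,7,9]=1  [2,4,7,8,9]=5  [3,5,6,8,9]=5  [4,6,7,8,9]=10  [5,6,7,8,9]=10
  size 6 → [0,1,2,4,7,9]=1  [1,2,4,7,8,9]=6  [2,4,6,7,8,9]=15  [3,5,6,7,8,9]=15  [4,5,6,7,8,9]=20
  size 7 → [0,1,2,4,7,8,9]=7  [1,2,4,6,7,8,9]=21  [2,4,5,6,7,8,9]=35  [3,4,5,6,7,8,9]=35
  size 8 → [0,1,2,4,6,7,8,9]=28  [1,2,4,5,6,7,8,9]=56  [2,3,4,5,6,7,8,9]=70
  first=0(t) contributes 126
  first=3(p) contributes 84
|[w]| = 210

210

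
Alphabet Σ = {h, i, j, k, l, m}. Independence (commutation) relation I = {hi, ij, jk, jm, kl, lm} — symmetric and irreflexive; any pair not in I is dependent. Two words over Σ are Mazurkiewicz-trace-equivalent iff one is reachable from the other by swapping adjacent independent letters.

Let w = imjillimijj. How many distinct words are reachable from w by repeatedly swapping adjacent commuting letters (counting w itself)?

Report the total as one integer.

40

#0=i has no predecessor
#1=m depends on [0:i]
#2=j has no predecessor
#3=i depends on [1:m]
#4=l depends on [2:j, 3:i]
#5=l depends on [4:l]
#6=i depends on [5:l]
#7=m depends on [6:i]
#8=i depends on [7:m]
#9=j depends on [5:l]
#10=j depends on [9:j]
sources: [0:i, 2:j]
N(rest) = Σ N(rest − s) over sources s of rest; N(one piece) = 1:
  size 1 → [8]=1  [10]=1
  size 2 → [7,8]=1  [8,10]=2  [9,10]=1
  size 3 → [6,7,8]=1  [7,8,10]=3  [8,9,10]=3
  size 4 → [6,7,8,10]=4  [7,8,9,10]=6
  size 5 → [6,7,8,9,10]=10
  size 6 → [5,6,7,8,9,10]=10
  size 7 → [4,5,6,7,8,9,10]=10
  size 8 → [2,4,5,6,7,8,9,10]=10  [3,4,5,6,7,8,9,10]=10
  size 9 → [1,3,4,5,6,7,8,9,10]=10  [2,3,4,5,6,7,8,9,10]=20
  first=0(i) contributes 30
  first=2(j) contributes 10
|[w]| = 40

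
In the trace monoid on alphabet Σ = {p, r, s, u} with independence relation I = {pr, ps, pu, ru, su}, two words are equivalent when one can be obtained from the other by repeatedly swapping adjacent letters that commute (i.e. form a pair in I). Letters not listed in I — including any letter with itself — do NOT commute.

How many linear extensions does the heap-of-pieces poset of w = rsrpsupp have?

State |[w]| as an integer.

drop 0:r onto floor
drop 1:s onto {0:r}
drop 2:r onto {1:s}
drop 3:p onto floor
drop 4:s onto {2:r}
drop 5:u onto floor
drop 6:p onto {3:p}
drop 7:p onto {6:p}
ground layer = {0:r, 3:p, 5:u}
drop-orders for the pieces not yet dropped (sum over which currently-grounded one goes next):
  1 to go: {4} 1  {5} 1  {7} 1
  2 to go: {2,4} 1  {4,5} 2  {4,7} 2  {5,7} 2  {6,7} 1
  3 to go: {1,2,4} 1  {2,4,5} 3  {2,4,7} 3  {3,6,7} 1  {4,5,7} 6  {4,6,7} 3  {5,6,7} 3
  4 to go: {0,1,2,4} 1  {1,2,4,5} 4  {1,2,4,7} 4  {2,4,5,7} 12  {2,4,6,7} 6  {3,4,6,7} 4  {3,5,6,7} 4  {4,5,6,7} 12
  5 to go: {0,1,2,4,5} 5  {0,1,2,4,7} 5  {1,2,4,5,7} 20  {1,2,4,6,7} 10  {2,3,4,6,7} 10  {2,4,5,6,7} 30  {3,4,5,6,7} 20
  6 to go: {0,1,2,4,5,7} 30  {0,1,2,4,6,7} 15  {1,2,3,4,6,7} 20  {1,2,4,5,6,7} 60  {2,3,4,5,6,7} 60
  if 0:r drops first: 140 orders
  if 3:p drops first: 105 orders
  if 5:u drops first: 35 orders
heap linearizations: 280

280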